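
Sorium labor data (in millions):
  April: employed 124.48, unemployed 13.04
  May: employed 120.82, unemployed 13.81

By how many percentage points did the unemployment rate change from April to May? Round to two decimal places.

The unemployment rate changed by +0.78 percentage points.

April: labor force = 124.48 + 13.04 = 137.52; u = 13.04/137.52 = 9.48%.
May: labor force = 120.82 + 13.81 = 134.63; u = 13.81/134.63 = 10.26%.
Change = 10.26% − 9.48% = +0.78 pp.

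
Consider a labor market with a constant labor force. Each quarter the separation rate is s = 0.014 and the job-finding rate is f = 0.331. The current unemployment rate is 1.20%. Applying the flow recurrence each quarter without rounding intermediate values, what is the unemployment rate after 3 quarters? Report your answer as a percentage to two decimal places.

Unemployment rate after three quarters ≈ 3.25%.

With a fixed labor force, u_{t+1} = u_t + s·(1−u_t) − f·u_t = u_t·(1−s−f) + s.
Here 1−s−f = 0.655 and s = 0.014.
u_1 = 0.012000 × 0.655 + 0.014 = 0.021860.
u_2 = 0.021860 × 0.655 + 0.014 = 0.028318.
u_3 = 0.028318 × 0.655 + 0.014 = 0.032548.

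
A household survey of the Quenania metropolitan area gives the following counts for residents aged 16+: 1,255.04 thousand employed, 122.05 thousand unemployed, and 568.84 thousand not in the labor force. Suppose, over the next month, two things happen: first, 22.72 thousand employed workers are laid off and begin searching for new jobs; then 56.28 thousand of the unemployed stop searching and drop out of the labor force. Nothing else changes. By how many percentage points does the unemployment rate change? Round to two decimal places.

Initially, labor force = 1,255.04 + 122.05 = 1,377.09 thousand, so u = 122.05/1,377.09 = 8.86%.
After the first change, employed falls and unemployed rises by 22.72; labor force unchanged → E = 1,232.32, U = 144.77, labor force = 1,377.09 thousand.
After the second change, unemployed and labor force both fall by 56.28 → E = 1,232.32, U = 88.49, labor force = 1,320.81 thousand.
New unemployment rate = 88.49 / 1,320.81 = 6.70%.
Change = 6.70% − 8.86% = −2.16 percentage points.

The unemployment rate changes by −2.16 percentage points.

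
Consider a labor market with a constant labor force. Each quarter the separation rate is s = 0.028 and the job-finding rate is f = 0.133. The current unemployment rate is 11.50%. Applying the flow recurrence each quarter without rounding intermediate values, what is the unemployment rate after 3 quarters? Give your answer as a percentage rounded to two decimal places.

With a fixed labor force, u_{t+1} = u_t + s·(1−u_t) − f·u_t = u_t·(1−s−f) + s.
Here 1−s−f = 0.839 and s = 0.028.
u_1 = 0.115000 × 0.839 + 0.028 = 0.124485.
u_2 = 0.124485 × 0.839 + 0.028 = 0.132443.
u_3 = 0.132443 × 0.839 + 0.028 = 0.139120.

Unemployment rate after three quarters ≈ 13.91%.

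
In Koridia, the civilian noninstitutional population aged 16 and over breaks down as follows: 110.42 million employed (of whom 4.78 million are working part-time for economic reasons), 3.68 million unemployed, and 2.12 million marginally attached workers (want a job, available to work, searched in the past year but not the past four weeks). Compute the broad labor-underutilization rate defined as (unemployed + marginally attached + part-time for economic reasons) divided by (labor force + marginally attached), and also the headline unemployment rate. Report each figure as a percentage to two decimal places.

Labor force = 110.42 + 3.68 = 114.10 million.
Numerator = 3.68 + 2.12 + 4.78 = 10.58 million.
Denominator = 114.10 + 2.12 = 116.22 million.
Broad rate = 10.58 / 116.22 = 9.10%.
Headline unemployment rate = 3.68 / 114.10 = 3.23%.

Broad underutilization rate ≈ 9.10%; headline unemployment rate ≈ 3.23%.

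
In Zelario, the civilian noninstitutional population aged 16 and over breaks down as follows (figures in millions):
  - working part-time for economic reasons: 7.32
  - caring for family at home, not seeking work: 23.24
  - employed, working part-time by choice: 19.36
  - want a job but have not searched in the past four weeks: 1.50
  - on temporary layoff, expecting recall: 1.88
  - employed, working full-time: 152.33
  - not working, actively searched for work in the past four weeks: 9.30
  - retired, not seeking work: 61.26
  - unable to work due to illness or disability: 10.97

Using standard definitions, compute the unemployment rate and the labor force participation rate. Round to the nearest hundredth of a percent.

Unemployment rate ≈ 5.88%; labor force participation rate ≈ 66.23%.

Employed = 7.32 + 19.36 + 152.33 = 179.01 million (anyone who worked, including part-time for economic reasons, counts as employed).
Unemployed = 1.88 + 9.30 = 11.18 million (jobless and actively searching, or on temporary layoff).
Labor force = 179.01 + 11.18 = 190.19 million.
Not in labor force = 23.24 + 1.50 + 61.26 + 10.97 = 96.97 million (those not working and not actively searching are outside the labor force — including those who want a job but have given up searching).
Civilian working-age population = 190.19 + 96.97 = 287.16 million.
Unemployment rate = 11.18 / 190.19 = 5.88%.
Labor force participation rate = 190.19 / 287.16 = 66.23%.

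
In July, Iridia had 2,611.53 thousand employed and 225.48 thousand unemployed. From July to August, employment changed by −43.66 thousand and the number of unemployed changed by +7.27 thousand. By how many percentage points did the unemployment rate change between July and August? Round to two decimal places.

The unemployment rate changed by +0.36 percentage points.

July: labor force = 2,611.53 + 225.48 = 2,837.01; u = 225.48/2,837.01 = 7.95%.
August: labor force = 2,567.87 + 232.75 = 2,800.62; u = 232.75/2,800.62 = 8.31%.
Change = 8.31% − 7.95% = +0.36 pp.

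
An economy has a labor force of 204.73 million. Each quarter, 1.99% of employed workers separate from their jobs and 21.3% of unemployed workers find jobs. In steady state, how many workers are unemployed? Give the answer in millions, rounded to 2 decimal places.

About 17.49 million are unemployed in steady state.

Steady-state unemployment rate u* = s/(s+f) = 1.99/(1.99+21.3) = 0.085444.
Unemployed = u* × labor force = 0.085444 × 204.73 ≈ 17.49 million.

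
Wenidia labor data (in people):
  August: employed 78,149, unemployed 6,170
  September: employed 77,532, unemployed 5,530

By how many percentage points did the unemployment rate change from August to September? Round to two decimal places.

The unemployment rate changed by −0.66 percentage points.

August: labor force = 78,149 + 6,170 = 84,319; u = 6,170/84,319 = 7.32%.
September: labor force = 77,532 + 5,530 = 83,062; u = 5,530/83,062 = 6.66%.
Change = 6.66% − 7.32% = −0.66 pp.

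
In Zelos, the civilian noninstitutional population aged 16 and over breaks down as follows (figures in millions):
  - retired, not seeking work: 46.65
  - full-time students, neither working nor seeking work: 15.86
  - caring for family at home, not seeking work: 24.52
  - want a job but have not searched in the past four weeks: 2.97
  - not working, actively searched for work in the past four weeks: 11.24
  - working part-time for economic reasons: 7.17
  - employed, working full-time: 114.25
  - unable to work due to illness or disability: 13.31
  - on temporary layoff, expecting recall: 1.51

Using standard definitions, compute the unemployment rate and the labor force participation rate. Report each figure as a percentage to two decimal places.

Unemployment rate ≈ 9.50%; labor force participation rate ≈ 56.50%.

Employed = 7.17 + 114.25 = 121.42 million (anyone who worked, including part-time for economic reasons, counts as employed).
Unemployed = 11.24 + 1.51 = 12.75 million (jobless and actively searching, or on temporary layoff).
Labor force = 121.42 + 12.75 = 134.17 million.
Not in labor force = 46.65 + 15.86 + 24.52 + 2.97 + 13.31 = 103.31 million (those not working and not actively searching are outside the labor force — including those who want a job but have given up searching).
Civilian working-age population = 134.17 + 103.31 = 237.48 million.
Unemployment rate = 12.75 / 134.17 = 9.50%.
Labor force participation rate = 134.17 / 237.48 = 56.50%.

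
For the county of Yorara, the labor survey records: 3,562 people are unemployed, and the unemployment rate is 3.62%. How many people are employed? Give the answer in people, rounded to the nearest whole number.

About 94,836 are employed.

Labor force = U / u = 3,562 / 0.0362 ≈ 98,398.
Employed = labor force − unemployed = 98,398 − 3,562 = 94,836.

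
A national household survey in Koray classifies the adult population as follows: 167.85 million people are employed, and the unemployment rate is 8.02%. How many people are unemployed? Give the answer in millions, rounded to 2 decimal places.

About 14.64 million are unemployed.

Let U be the number unemployed. The labor force is E + U, and U/(E+U) = 0.0802.
So U = 0.0802 × 167.85 / (1 − 0.0802) = 13.4616 / 0.9198 ≈ 14.64 million.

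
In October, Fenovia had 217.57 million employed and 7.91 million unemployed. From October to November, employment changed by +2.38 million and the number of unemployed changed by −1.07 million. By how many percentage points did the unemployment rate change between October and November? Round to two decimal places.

October: labor force = 217.57 + 7.91 = 225.48; u = 7.91/225.48 = 3.51%.
November: labor force = 219.95 + 6.84 = 226.79; u = 6.84/226.79 = 3.02%.
Change = 3.02% − 3.51% = −0.49 pp.

The unemployment rate changed by −0.49 percentage points.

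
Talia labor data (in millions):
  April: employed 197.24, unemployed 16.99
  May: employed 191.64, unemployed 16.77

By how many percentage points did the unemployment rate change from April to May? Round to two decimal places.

The unemployment rate changed by +0.12 percentage points.

April: labor force = 197.24 + 16.99 = 214.23; u = 16.99/214.23 = 7.93%.
May: labor force = 191.64 + 16.77 = 208.41; u = 16.77/208.41 = 8.05%.
Change = 8.05% − 7.93% = +0.12 pp.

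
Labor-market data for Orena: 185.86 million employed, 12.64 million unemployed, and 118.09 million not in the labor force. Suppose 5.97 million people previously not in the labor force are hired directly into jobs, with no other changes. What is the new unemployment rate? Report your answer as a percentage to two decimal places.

New unemployment rate ≈ 6.18%.

Initially, labor force = 185.86 + 12.64 = 198.50 million, so u = 12.64/198.50 = 6.37%.
After the change, employed and labor force both rise by 5.97; unemployed unchanged → E = 191.83, U = 12.64, labor force = 204.47 million.
New unemployment rate = 12.64 / 204.47 = 6.18%.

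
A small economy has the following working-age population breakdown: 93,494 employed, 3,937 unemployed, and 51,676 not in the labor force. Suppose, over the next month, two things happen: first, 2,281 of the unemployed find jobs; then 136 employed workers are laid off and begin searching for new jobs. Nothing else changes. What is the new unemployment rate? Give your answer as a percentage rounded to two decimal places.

Initially, labor force = 93,494 + 3,937 = 97,431, so u = 3,937/97,431 = 4.04%.
After the first change, unemployed falls and employed rises by 2,281; labor force unchanged → E = 95,775, U = 1,656, labor force = 97,431.
After the second change, employed falls and unemployed rises by 136; labor force unchanged → E = 95,639, U = 1,792, labor force = 97,431.
New unemployment rate = 1,792 / 97,431 = 1.84%.

New unemployment rate ≈ 1.84%.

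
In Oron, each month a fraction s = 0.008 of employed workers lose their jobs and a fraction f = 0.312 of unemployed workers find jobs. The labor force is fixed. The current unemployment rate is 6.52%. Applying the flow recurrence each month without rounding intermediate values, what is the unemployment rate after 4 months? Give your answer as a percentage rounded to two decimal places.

Unemployment rate after four months ≈ 3.36%.

With a fixed labor force, u_{t+1} = u_t + s·(1−u_t) − f·u_t = u_t·(1−s−f) + s.
Here 1−s−f = 0.680 and s = 0.008.
u_1 = 0.065200 × 0.680 + 0.008 = 0.052336.
u_2 = 0.052336 × 0.680 + 0.008 = 0.043588.
u_3 = 0.043588 × 0.680 + 0.008 = 0.037640.
u_4 = 0.037640 × 0.680 + 0.008 = 0.033595.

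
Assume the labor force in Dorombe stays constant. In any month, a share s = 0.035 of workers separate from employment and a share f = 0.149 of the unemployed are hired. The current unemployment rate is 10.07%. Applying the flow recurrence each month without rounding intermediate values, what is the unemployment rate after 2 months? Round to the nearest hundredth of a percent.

Unemployment rate after two months ≈ 13.06%.

With a fixed labor force, u_{t+1} = u_t + s·(1−u_t) − f·u_t = u_t·(1−s−f) + s.
Here 1−s−f = 0.816 and s = 0.035.
u_1 = 0.100700 × 0.816 + 0.035 = 0.117171.
u_2 = 0.117171 × 0.816 + 0.035 = 0.130612.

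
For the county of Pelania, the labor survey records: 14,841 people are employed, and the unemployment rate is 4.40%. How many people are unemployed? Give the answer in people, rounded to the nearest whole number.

Let U be the number unemployed. The labor force is E + U, and U/(E+U) = 0.0440.
So U = 0.0440 × 14,841 / (1 − 0.0440) = 653.00 / 0.9560 ≈ 683.

About 683 are unemployed.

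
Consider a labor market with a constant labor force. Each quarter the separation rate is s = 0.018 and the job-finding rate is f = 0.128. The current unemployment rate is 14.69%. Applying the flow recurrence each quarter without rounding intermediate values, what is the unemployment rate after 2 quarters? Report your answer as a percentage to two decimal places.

With a fixed labor force, u_{t+1} = u_t + s·(1−u_t) − f·u_t = u_t·(1−s−f) + s.
Here 1−s−f = 0.854 and s = 0.018.
u_1 = 0.146900 × 0.854 + 0.018 = 0.143453.
u_2 = 0.143453 × 0.854 + 0.018 = 0.140509.

Unemployment rate after two quarters ≈ 14.05%.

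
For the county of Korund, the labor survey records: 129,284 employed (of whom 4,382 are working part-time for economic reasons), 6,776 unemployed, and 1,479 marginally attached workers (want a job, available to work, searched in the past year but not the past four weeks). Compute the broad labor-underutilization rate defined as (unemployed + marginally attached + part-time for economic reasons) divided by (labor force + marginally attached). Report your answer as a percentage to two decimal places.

Labor force = 129,284 + 6,776 = 136,060.
Numerator = 6,776 + 1,479 + 4,382 = 12,637.
Denominator = 136,060 + 1,479 = 137,539.
Broad rate = 12,637 / 137,539 = 9.19%.

Broad underutilization rate ≈ 9.19%.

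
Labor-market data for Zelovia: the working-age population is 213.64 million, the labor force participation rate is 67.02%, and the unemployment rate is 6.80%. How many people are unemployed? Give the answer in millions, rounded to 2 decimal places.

Labor force = 0.6702 × 213.64 = 143.18 million.
Unemployed = 0.0680 × 143.18 ≈ 9.74 million.

About 9.74 million are unemployed.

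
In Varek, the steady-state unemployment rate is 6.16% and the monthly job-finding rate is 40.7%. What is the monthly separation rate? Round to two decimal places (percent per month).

Separation rate ≈ 2.67% per month.

From u* = s/(s+f): s = u·f/(1−u).
s = 0.0616 × 40.7 / (1 − 0.0616) = 2.5071 / 0.9384 ≈ 2.67% per month.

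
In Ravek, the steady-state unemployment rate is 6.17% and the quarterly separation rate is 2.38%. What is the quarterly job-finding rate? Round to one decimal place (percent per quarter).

From u* = s/(s+f): f = s·(1−u)/u.
f = 2.38 × (1 − 0.0617) / 0.0617 = 2.2332 / 0.0617 ≈ 36.2% per quarter.

Job-finding rate ≈ 36.2% per quarter.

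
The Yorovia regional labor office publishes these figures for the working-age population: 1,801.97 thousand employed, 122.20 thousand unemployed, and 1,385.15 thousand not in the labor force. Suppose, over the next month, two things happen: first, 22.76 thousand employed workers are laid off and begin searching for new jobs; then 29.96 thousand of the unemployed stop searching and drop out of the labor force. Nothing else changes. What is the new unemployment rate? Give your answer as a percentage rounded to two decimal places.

New unemployment rate ≈ 6.07%.

Initially, labor force = 1,801.97 + 122.20 = 1,924.17 thousand, so u = 122.20/1,924.17 = 6.35%.
After the first change, employed falls and unemployed rises by 22.76; labor force unchanged → E = 1,779.21, U = 144.96, labor force = 1,924.17 thousand.
After the second change, unemployed and labor force both fall by 29.96 → E = 1,779.21, U = 115.00, labor force = 1,894.21 thousand.
New unemployment rate = 115.00 / 1,894.21 = 6.07%.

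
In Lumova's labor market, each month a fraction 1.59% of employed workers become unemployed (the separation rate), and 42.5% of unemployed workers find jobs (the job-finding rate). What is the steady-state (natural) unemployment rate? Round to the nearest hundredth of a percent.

Steady-state unemployment rate ≈ 3.61%.

At steady state the flows balance: s·E = f·U, so U/(E+U) = s/(s+f).
u* = 1.59 / (1.59 + 42.5) = 1.59 / 44.09 = 3.61%.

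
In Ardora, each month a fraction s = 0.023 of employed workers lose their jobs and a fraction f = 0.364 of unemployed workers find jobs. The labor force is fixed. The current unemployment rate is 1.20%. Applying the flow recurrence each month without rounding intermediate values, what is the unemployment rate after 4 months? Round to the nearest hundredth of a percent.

Unemployment rate after four months ≈ 5.27%.

With a fixed labor force, u_{t+1} = u_t + s·(1−u_t) − f·u_t = u_t·(1−s−f) + s.
Here 1−s−f = 0.613 and s = 0.023.
u_1 = 0.012000 × 0.613 + 0.023 = 0.030356.
u_2 = 0.030356 × 0.613 + 0.023 = 0.041608.
u_3 = 0.041608 × 0.613 + 0.023 = 0.048506.
u_4 = 0.048506 × 0.613 + 0.023 = 0.052734.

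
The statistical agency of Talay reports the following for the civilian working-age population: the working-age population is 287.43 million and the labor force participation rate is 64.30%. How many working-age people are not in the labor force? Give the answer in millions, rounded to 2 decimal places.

Share not in the labor force = 1 − 0.6430 = 0.3570.
Not in labor force = 0.3570 × 287.43 ≈ 102.61 million.

About 102.61 million are not in the labor force.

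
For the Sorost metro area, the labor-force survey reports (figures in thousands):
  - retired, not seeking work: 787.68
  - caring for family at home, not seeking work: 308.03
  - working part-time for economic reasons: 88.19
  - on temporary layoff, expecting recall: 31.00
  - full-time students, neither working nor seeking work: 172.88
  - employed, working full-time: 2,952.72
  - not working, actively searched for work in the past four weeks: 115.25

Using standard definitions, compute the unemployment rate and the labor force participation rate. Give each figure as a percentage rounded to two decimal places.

Employed = 88.19 + 2,952.72 = 3,040.91 thousand (anyone who worked, including part-time for economic reasons, counts as employed).
Unemployed = 31.00 + 115.25 = 146.25 thousand (jobless and actively searching, or on temporary layoff).
Labor force = 3,040.91 + 146.25 = 3,187.16 thousand.
Not in labor force = 787.68 + 308.03 + 172.88 = 1,268.59 thousand (those not working and not actively searching are outside the labor force).
Civilian working-age population = 3,187.16 + 1,268.59 = 4,455.75 thousand.
Unemployment rate = 146.25 / 3,187.16 = 4.59%.
Labor force participation rate = 3,187.16 / 4,455.75 = 71.53%.

Unemployment rate ≈ 4.59%; labor force participation rate ≈ 71.53%.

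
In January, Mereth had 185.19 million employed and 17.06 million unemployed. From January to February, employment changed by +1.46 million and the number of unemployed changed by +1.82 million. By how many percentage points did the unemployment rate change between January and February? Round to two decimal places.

The unemployment rate changed by +0.75 percentage points.

January: labor force = 185.19 + 17.06 = 202.25; u = 17.06/202.25 = 8.44%.
February: labor force = 186.65 + 18.88 = 205.53; u = 18.88/205.53 = 9.19%.
Change = 9.19% − 8.44% = +0.75 pp.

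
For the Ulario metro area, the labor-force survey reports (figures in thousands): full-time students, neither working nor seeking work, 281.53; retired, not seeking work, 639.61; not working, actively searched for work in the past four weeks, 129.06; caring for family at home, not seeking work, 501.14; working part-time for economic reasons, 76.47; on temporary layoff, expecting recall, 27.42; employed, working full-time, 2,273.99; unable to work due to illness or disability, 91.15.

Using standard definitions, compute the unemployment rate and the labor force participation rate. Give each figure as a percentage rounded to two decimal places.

Unemployment rate ≈ 6.24%; labor force participation rate ≈ 62.36%.

Employed = 76.47 + 2,273.99 = 2,350.46 thousand (anyone who worked, including part-time for economic reasons, counts as employed).
Unemployed = 129.06 + 27.42 = 156.48 thousand (jobless and actively searching, or on temporary layoff).
Labor force = 2,350.46 + 156.48 = 2,506.94 thousand.
Not in labor force = 281.53 + 639.61 + 501.14 + 91.15 = 1,513.43 thousand (those not working and not actively searching are outside the labor force).
Civilian working-age population = 2,506.94 + 1,513.43 = 4,020.37 thousand.
Unemployment rate = 156.48 / 2,506.94 = 6.24%.
Labor force participation rate = 2,506.94 / 4,020.37 = 62.36%.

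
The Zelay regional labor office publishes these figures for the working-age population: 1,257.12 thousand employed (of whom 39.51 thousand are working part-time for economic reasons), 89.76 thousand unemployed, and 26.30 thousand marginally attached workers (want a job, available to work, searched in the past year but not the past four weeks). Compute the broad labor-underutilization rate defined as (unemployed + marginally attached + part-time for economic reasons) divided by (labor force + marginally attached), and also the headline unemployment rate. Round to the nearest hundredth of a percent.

Labor force = 1,257.12 + 89.76 = 1,346.88 thousand.
Numerator = 89.76 + 26.30 + 39.51 = 155.57 thousand.
Denominator = 1,346.88 + 26.30 = 1,373.18 thousand.
Broad rate = 155.57 / 1,373.18 = 11.33%.
Headline unemployment rate = 89.76 / 1,346.88 = 6.66%.

Broad underutilization rate ≈ 11.33%; headline unemployment rate ≈ 6.66%.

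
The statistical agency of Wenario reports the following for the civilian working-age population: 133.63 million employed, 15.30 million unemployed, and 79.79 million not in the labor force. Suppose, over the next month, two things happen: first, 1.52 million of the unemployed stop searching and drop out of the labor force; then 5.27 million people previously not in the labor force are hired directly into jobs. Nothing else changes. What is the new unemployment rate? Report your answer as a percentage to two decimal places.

New unemployment rate ≈ 9.03%.

Initially, labor force = 133.63 + 15.30 = 148.93 million, so u = 15.30/148.93 = 10.27%.
After the first change, unemployed and labor force both fall by 1.52 → E = 133.63, U = 13.78, labor force = 147.41 million.
After the second change, employed and labor force both rise by 5.27; unemployed unchanged → E = 138.90, U = 13.78, labor force = 152.68 million.
New unemployment rate = 13.78 / 152.68 = 9.03%.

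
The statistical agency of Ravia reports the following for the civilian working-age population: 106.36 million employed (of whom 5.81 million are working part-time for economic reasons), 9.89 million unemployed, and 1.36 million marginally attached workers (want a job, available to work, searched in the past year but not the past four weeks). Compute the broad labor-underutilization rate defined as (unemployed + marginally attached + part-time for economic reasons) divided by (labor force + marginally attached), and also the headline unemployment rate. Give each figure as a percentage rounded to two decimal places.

Labor force = 106.36 + 9.89 = 116.25 million.
Numerator = 9.89 + 1.36 + 5.81 = 17.06 million.
Denominator = 116.25 + 1.36 = 117.61 million.
Broad rate = 17.06 / 117.61 = 14.51%.
Headline unemployment rate = 9.89 / 116.25 = 8.51%.

Broad underutilization rate ≈ 14.51%; headline unemployment rate ≈ 8.51%.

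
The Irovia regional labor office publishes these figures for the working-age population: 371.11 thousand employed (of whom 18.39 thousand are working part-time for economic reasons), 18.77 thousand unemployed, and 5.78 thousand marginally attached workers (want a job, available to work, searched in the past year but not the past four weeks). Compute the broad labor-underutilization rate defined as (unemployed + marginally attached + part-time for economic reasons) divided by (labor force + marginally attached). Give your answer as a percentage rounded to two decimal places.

Labor force = 371.11 + 18.77 = 389.88 thousand.
Numerator = 18.77 + 5.78 + 18.39 = 42.94 thousand.
Denominator = 389.88 + 5.78 = 395.66 thousand.
Broad rate = 42.94 / 395.66 = 10.85%.

Broad underutilization rate ≈ 10.85%.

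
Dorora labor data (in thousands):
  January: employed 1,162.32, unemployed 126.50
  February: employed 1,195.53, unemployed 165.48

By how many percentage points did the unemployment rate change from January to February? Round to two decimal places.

January: labor force = 1,162.32 + 126.50 = 1,288.82; u = 126.50/1,288.82 = 9.82%.
February: labor force = 1,195.53 + 165.48 = 1,361.01; u = 165.48/1,361.01 = 12.16%.
Change = 12.16% − 9.82% = +2.34 pp.

The unemployment rate changed by +2.34 percentage points.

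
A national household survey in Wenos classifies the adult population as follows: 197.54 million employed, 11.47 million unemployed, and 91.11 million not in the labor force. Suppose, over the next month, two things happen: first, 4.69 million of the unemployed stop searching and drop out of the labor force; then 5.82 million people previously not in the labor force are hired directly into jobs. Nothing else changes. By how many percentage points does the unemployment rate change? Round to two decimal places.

Initially, labor force = 197.54 + 11.47 = 209.01 million, so u = 11.47/209.01 = 5.49%.
After the first change, unemployed and labor force both fall by 4.69 → E = 197.54, U = 6.78, labor force = 204.32 million.
After the second change, employed and labor force both rise by 5.82; unemployed unchanged → E = 203.36, U = 6.78, labor force = 210.14 million.
New unemployment rate = 6.78 / 210.14 = 3.23%.
Change = 3.23% − 5.49% = −2.26 percentage points.

The unemployment rate changes by −2.26 percentage points.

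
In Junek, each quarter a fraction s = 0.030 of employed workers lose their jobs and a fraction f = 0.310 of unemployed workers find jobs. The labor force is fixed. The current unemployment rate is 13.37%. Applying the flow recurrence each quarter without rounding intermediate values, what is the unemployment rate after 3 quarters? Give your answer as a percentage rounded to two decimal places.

With a fixed labor force, u_{t+1} = u_t + s·(1−u_t) − f·u_t = u_t·(1−s−f) + s.
Here 1−s−f = 0.660 and s = 0.030.
u_1 = 0.133700 × 0.660 + 0.030 = 0.118242.
u_2 = 0.118242 × 0.660 + 0.030 = 0.108040.
u_3 = 0.108040 × 0.660 + 0.030 = 0.101306.

Unemployment rate after three quarters ≈ 10.13%.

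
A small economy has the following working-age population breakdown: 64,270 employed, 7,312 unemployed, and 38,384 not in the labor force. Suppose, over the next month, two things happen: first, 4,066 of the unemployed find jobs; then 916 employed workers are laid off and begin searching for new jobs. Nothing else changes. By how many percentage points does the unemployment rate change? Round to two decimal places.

Initially, labor force = 64,270 + 7,312 = 71,582, so u = 7,312/71,582 = 10.21%.
After the first change, unemployed falls and employed rises by 4,066; labor force unchanged → E = 68,336, U = 3,246, labor force = 71,582.
After the second change, employed falls and unemployed rises by 916; labor force unchanged → E = 67,420, U = 4,162, labor force = 71,582.
New unemployment rate = 4,162 / 71,582 = 5.81%.
Change = 5.81% − 10.21% = −4.40 percentage points.

The unemployment rate changes by −4.40 percentage points.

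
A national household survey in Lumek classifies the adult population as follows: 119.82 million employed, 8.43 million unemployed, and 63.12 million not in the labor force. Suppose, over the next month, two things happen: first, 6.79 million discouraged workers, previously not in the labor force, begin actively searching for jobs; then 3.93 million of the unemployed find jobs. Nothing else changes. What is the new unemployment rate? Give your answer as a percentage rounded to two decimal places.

New unemployment rate ≈ 8.36%.

Initially, labor force = 119.82 + 8.43 = 128.25 million, so u = 8.43/128.25 = 6.57%.
After the first change, unemployed and labor force both rise by 6.79 → E = 119.82, U = 15.22, labor force = 135.04 million.
After the second change, unemployed falls and employed rises by 3.93; labor force unchanged → E = 123.75, U = 11.29, labor force = 135.04 million.
New unemployment rate = 11.29 / 135.04 = 8.36%.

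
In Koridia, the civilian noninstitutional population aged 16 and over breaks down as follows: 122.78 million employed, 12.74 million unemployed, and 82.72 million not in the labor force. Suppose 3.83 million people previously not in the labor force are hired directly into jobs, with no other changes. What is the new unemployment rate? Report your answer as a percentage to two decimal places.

Initially, labor force = 122.78 + 12.74 = 135.52 million, so u = 12.74/135.52 = 9.40%.
After the change, employed and labor force both rise by 3.83; unemployed unchanged → E = 126.61, U = 12.74, labor force = 139.35 million.
New unemployment rate = 12.74 / 139.35 = 9.14%.

New unemployment rate ≈ 9.14%.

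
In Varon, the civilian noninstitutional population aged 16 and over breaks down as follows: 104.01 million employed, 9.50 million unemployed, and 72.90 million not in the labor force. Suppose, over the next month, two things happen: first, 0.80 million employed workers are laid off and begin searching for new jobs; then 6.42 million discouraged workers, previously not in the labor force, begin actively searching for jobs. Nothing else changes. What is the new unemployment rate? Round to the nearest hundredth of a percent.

New unemployment rate ≈ 13.94%.

Initially, labor force = 104.01 + 9.50 = 113.51 million, so u = 9.50/113.51 = 8.37%.
After the first change, employed falls and unemployed rises by 0.80; labor force unchanged → E = 103.21, U = 10.30, labor force = 113.51 million.
After the second change, unemployed and labor force both rise by 6.42 → E = 103.21, U = 16.72, labor force = 119.93 million.
New unemployment rate = 16.72 / 119.93 = 13.94%.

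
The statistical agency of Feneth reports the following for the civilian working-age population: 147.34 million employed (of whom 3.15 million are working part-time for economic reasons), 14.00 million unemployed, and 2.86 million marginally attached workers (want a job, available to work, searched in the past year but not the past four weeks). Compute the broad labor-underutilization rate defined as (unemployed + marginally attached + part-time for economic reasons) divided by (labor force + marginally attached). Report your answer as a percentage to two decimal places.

Labor force = 147.34 + 14.00 = 161.34 million.
Numerator = 14.00 + 2.86 + 3.15 = 20.01 million.
Denominator = 161.34 + 2.86 = 164.20 million.
Broad rate = 20.01 / 164.20 = 12.19%.

Broad underutilization rate ≈ 12.19%.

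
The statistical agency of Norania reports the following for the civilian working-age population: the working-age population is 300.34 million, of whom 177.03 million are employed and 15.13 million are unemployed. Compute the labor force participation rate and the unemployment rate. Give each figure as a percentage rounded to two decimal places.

Labor force = employed + unemployed = 177.03 + 15.13 = 192.16 million.
Unemployment rate = 15.13 / 192.16 = 7.87%.
Labor force participation rate = 192.16 / 300.34 = 63.98%.

Labor force participation rate ≈ 63.98%; unemployment rate ≈ 7.87%.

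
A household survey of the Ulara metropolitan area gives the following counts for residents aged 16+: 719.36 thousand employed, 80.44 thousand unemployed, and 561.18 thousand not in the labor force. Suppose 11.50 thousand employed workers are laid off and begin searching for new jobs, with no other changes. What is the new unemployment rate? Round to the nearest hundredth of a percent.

New unemployment rate ≈ 11.50%.

Initially, labor force = 719.36 + 80.44 = 799.80 thousand, so u = 80.44/799.80 = 10.06%.
After the change, employed falls and unemployed rises by 11.50; labor force unchanged → E = 707.86, U = 91.94, labor force = 799.80 thousand.
New unemployment rate = 91.94 / 799.80 = 11.50%.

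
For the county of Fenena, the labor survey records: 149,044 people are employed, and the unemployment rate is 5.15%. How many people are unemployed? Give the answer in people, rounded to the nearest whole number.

Let U be the number unemployed. The labor force is E + U, and U/(E+U) = 0.0515.
So U = 0.0515 × 149,044 / (1 − 0.0515) = 7675.77 / 0.9485 ≈ 8,093.

About 8,093 are unemployed.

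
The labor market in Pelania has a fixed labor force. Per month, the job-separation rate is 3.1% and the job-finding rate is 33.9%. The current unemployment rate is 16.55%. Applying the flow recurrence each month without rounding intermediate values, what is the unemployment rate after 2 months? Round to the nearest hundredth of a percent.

With a fixed labor force, u_{t+1} = u_t + s·(1−u_t) − f·u_t = u_t·(1−s−f) + s.
Here 1−s−f = 0.630 and s = 0.031.
u_1 = 0.165500 × 0.630 + 0.031 = 0.135265.
u_2 = 0.135265 × 0.630 + 0.031 = 0.116217.

Unemployment rate after two months ≈ 11.62%.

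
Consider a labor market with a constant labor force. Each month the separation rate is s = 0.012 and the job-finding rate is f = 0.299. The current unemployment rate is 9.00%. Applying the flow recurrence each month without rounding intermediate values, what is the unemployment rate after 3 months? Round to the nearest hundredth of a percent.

Unemployment rate after three months ≈ 5.54%.

With a fixed labor force, u_{t+1} = u_t + s·(1−u_t) − f·u_t = u_t·(1−s−f) + s.
Here 1−s−f = 0.689 and s = 0.012.
u_1 = 0.090000 × 0.689 + 0.012 = 0.074010.
u_2 = 0.074010 × 0.689 + 0.012 = 0.062993.
u_3 = 0.062993 × 0.689 + 0.012 = 0.055402.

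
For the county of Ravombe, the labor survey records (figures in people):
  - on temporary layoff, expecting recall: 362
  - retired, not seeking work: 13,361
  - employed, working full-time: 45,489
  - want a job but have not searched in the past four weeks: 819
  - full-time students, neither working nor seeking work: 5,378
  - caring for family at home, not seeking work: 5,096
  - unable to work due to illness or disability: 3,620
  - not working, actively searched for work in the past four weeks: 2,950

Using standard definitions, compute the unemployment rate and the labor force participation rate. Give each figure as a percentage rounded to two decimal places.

Unemployment rate ≈ 6.79%; labor force participation rate ≈ 63.32%.

Employed = 45,489.
Unemployed = 362 + 2,950 = 3,312 (jobless and actively searching, or on temporary layoff).
Labor force = 45,489 + 3,312 = 48,801.
Not in labor force = 13,361 + 819 + 5,378 + 5,096 + 3,620 = 28,274 (those not working and not actively searching are outside the labor force — including those who want a job but have given up searching).
Civilian working-age population = 48,801 + 28,274 = 77,075.
Unemployment rate = 3,312 / 48,801 = 6.79%.
Labor force participation rate = 48,801 / 77,075 = 63.32%.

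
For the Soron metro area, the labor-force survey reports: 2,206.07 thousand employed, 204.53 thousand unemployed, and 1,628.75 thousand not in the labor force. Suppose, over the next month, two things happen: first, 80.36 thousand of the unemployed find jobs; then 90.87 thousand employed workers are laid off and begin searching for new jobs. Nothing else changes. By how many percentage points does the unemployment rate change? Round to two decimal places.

The unemployment rate changes by +0.44 percentage points.

Initially, labor force = 2,206.07 + 204.53 = 2,410.60 thousand, so u = 204.53/2,410.60 = 8.48%.
After the first change, unemployed falls and employed rises by 80.36; labor force unchanged → E = 2,286.43, U = 124.17, labor force = 2,410.60 thousand.
After the second change, employed falls and unemployed rises by 90.87; labor force unchanged → E = 2,195.56, U = 215.04, labor force = 2,410.60 thousand.
New unemployment rate = 215.04 / 2,410.60 = 8.92%.
Change = 8.92% − 8.48% = +0.44 percentage points.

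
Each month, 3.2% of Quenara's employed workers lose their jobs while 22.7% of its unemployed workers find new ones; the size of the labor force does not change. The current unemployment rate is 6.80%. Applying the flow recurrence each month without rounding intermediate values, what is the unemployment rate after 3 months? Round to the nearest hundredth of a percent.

With a fixed labor force, u_{t+1} = u_t + s·(1−u_t) − f·u_t = u_t·(1−s−f) + s.
Here 1−s−f = 0.741 and s = 0.032.
u_1 = 0.068000 × 0.741 + 0.032 = 0.082388.
u_2 = 0.082388 × 0.741 + 0.032 = 0.093050.
u_3 = 0.093050 × 0.741 + 0.032 = 0.100950.

Unemployment rate after three months ≈ 10.09%.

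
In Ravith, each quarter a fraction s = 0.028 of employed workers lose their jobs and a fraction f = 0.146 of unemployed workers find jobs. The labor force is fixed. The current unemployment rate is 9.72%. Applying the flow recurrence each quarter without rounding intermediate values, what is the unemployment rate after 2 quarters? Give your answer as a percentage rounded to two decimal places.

Unemployment rate after two quarters ≈ 11.74%.

With a fixed labor force, u_{t+1} = u_t + s·(1−u_t) − f·u_t = u_t·(1−s−f) + s.
Here 1−s−f = 0.826 and s = 0.028.
u_1 = 0.097200 × 0.826 + 0.028 = 0.108287.
u_2 = 0.108287 × 0.826 + 0.028 = 0.117445.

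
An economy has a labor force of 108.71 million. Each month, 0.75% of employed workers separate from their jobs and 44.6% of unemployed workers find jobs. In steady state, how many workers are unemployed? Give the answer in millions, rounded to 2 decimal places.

Steady-state unemployment rate u* = s/(s+f) = 0.75/(0.75+44.6) = 0.016538.
Unemployed = u* × labor force = 0.016538 × 108.71 ≈ 1.80 million.

About 1.80 million are unemployed in steady state.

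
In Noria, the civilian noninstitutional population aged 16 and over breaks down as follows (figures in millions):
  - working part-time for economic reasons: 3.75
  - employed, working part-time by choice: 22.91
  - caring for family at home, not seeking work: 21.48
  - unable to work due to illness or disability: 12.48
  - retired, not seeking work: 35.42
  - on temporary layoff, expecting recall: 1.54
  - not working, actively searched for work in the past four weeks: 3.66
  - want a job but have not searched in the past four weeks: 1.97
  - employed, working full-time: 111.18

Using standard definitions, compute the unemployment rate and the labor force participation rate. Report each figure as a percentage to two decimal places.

Unemployment rate ≈ 3.64%; labor force participation rate ≈ 66.72%.

Employed = 3.75 + 22.91 + 111.18 = 137.84 million (anyone who worked, including part-time for economic reasons, counts as employed).
Unemployed = 1.54 + 3.66 = 5.20 million (jobless and actively searching, or on temporary layoff).
Labor force = 137.84 + 5.20 = 143.04 million.
Not in labor force = 21.48 + 12.48 + 35.42 + 1.97 = 71.35 million (those not working and not actively searching are outside the labor force — including those who want a job but have given up searching).
Civilian working-age population = 143.04 + 71.35 = 214.39 million.
Unemployment rate = 5.20 / 143.04 = 3.64%.
Labor force participation rate = 143.04 / 214.39 = 66.72%.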